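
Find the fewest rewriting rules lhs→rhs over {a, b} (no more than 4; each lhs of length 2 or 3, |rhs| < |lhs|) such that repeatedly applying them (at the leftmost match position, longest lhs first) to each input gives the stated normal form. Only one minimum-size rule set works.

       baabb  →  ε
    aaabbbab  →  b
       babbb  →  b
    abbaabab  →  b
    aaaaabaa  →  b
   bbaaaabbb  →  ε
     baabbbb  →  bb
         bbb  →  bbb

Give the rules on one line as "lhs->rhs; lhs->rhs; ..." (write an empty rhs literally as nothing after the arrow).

  | baabb => babb => aab => ε
  | aaabbbab => babbbab => aabbab => bab => aa => b
  | babbb => aabb => b
  | abbaabab => abbabab => abaaab => abaab => abab => aaa => ba => b

aa->b; aab->; ba->b; bab->aa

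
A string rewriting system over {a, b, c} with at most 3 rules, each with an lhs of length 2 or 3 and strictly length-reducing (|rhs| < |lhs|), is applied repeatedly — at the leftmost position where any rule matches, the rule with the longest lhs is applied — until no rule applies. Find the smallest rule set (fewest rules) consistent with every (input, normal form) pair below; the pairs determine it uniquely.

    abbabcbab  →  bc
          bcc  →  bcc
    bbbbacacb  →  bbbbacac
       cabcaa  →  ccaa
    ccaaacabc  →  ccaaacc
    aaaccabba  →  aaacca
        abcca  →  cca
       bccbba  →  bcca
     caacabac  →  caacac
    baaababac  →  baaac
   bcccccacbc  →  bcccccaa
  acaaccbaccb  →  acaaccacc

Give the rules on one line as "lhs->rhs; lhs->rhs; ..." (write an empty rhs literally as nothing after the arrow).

  | abbabcbab => babcbab => bcbab => bcab => bc
  | bcc
  | bbbbacacb => bbbbacac
  | cabcaa => ccaa

ab->; cb->c; cbc->a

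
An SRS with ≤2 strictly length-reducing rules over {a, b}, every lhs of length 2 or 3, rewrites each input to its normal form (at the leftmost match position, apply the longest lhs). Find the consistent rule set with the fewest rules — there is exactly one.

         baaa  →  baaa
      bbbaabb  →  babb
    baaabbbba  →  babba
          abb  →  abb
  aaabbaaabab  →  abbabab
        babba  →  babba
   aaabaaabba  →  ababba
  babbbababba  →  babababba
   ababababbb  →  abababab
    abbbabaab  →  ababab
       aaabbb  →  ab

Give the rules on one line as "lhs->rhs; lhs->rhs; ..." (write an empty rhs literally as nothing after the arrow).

  | baaa
  | bbbaabb => baabb => babb
  | baaabbbba => baabbbba => babbbba => babba
  | abb

aab->ab; bbb->b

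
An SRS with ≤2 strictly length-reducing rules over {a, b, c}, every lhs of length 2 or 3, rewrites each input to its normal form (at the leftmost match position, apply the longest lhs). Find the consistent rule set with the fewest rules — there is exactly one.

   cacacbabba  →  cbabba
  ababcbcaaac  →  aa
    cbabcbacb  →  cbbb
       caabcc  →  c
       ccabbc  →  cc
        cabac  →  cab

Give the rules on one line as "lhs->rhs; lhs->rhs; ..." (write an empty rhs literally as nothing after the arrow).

  | cacacbabba => cacbabba => cbabba
  | ababcbcaaac => abacbcaaac => abbcaaac => abcaaac => acaaac => aaac => aa
  | cbabcbacb => cbacbacb => cbbacb => cbbb
  | caabcc => caacc => cac => c

ac->; bc->c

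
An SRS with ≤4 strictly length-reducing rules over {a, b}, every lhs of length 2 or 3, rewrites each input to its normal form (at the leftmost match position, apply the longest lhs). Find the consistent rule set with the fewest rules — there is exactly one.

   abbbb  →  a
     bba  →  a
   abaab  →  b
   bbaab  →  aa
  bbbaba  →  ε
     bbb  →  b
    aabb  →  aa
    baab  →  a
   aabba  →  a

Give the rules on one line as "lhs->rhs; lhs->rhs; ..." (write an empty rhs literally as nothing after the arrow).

ab->a; aba->b; ba->; bb->

  | abbbb => abbb => abb => ab => a
  | bba => a
  | abaab => bab => b
  | bbaab => aab => aa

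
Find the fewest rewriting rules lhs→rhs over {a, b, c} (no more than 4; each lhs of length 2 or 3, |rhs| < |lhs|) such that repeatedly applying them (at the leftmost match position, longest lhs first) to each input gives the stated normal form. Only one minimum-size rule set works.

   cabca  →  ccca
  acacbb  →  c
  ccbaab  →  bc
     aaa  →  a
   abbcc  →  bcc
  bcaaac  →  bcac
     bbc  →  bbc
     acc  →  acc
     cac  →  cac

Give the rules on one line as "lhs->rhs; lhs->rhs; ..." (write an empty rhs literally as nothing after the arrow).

  | cabca => ccca
  | acacbb => acabb => accb => acb => ab => c
  | ccbaab => cbaab => baab => bab => bc
  | aaa => aa => a

aa->a; ab->c; cb->b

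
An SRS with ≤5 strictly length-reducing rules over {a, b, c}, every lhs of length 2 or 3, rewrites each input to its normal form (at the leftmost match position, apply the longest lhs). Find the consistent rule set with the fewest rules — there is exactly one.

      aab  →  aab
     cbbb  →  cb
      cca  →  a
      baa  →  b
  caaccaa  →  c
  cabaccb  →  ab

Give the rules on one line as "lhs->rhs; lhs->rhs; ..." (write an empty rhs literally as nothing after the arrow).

ba->c; bb->; ca->b; cc->

  | aab
  | cbbb => cb
  | cca => a
  | baa => ca => b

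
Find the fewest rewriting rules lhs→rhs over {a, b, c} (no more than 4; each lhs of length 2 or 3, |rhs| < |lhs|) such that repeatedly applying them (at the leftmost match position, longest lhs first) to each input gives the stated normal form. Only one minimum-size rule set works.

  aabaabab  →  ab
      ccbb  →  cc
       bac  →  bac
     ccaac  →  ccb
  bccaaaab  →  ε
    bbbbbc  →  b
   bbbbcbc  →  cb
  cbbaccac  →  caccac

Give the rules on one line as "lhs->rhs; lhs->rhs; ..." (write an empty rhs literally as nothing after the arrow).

aa->b; bb->; bc->b

  | aabaabab => bbaabab => aabab => bbab => ab
  | ccbb => cc
  | bac
  | ccaac => ccbc => ccb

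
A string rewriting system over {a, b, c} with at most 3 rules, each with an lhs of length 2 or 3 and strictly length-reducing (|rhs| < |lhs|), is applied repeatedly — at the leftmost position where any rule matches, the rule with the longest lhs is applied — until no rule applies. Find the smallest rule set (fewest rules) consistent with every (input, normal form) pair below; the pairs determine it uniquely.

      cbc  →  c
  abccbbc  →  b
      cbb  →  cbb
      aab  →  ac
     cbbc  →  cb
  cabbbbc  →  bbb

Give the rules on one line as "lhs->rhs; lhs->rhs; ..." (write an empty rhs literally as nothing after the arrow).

  | cbc => c
  | abccbbc => cccbbc => bcbbc => bbc => b
  | cbb
  | aab => ac

ab->c; bc->; cc->b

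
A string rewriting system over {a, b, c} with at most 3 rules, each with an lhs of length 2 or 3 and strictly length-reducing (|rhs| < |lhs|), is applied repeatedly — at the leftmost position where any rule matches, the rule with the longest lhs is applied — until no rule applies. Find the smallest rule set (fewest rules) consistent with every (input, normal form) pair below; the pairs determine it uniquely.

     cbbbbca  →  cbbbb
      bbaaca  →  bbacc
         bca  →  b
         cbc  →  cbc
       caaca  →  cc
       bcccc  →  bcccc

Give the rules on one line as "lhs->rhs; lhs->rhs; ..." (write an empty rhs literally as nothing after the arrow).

  | cbbbbca => cbbbb
  | bbaaca => bbacc
  | bca => b
  | cbc

aca->cc; ca->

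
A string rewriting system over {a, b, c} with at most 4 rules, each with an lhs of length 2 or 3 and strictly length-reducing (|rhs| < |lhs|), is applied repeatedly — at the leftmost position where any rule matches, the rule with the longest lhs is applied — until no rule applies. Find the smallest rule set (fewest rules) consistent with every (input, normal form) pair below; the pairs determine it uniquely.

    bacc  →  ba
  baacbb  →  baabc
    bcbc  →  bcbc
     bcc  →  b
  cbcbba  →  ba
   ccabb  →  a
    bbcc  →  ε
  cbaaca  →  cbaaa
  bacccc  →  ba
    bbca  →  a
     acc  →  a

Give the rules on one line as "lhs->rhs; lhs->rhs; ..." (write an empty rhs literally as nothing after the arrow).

bb->; ca->a; cbb->bc; cc->

  | bacc => ba
  | baacbb => baabc
  | bcbc
  | bcc => b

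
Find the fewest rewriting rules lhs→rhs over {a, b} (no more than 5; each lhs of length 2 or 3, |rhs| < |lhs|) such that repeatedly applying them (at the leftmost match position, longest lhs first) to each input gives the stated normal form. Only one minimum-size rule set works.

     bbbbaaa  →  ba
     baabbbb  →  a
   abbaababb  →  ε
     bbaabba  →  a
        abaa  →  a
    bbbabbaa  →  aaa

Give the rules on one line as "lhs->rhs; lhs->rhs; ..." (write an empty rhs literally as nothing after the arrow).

  | bbbbaaa => abbaaa => baaa => ba
  | baabbbb => bbbbb => abbb => bb => a
  | abbaababb => baababb => bbabb => aabb => ab => ε
  | bbaabba => aaabba => aaba => a

ab->; aba->; baa->b; bb->a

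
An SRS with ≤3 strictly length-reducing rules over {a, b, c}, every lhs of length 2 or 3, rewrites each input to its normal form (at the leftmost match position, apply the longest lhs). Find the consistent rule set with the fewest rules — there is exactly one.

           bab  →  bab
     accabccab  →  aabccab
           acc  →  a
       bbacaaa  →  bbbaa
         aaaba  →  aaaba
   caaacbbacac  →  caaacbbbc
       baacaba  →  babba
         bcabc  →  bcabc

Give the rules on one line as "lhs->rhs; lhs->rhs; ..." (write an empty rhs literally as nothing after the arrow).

aca->b; acc->a

  | bab
  | accabccab => aabccab
  | acc => a
  | bbacaaa => bbbaa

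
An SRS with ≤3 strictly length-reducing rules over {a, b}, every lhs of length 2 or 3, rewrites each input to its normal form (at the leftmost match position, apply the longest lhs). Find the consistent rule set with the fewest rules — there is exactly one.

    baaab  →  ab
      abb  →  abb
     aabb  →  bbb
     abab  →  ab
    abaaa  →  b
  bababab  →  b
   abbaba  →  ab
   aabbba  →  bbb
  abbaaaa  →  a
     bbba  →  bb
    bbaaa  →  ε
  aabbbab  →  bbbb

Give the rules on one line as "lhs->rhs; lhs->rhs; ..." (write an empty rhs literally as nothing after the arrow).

  | baaab => ab
  | abb
  | aabb => bbb
  | abab => ab

aa->b; ba->; baa->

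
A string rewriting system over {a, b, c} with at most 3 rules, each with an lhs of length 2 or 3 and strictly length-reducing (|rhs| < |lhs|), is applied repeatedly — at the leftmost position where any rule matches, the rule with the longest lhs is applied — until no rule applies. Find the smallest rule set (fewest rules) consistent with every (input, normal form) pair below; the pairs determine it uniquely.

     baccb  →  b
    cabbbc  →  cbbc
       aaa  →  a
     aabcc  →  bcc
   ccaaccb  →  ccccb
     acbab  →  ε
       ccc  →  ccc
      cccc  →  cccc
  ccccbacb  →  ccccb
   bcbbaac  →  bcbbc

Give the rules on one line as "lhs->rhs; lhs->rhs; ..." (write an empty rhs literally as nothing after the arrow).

aa->; ab->; ac->a

  | baccb => bacb => bab => b
  | cabbbc => cbbc
  | aaa => a
  | aabcc => bcc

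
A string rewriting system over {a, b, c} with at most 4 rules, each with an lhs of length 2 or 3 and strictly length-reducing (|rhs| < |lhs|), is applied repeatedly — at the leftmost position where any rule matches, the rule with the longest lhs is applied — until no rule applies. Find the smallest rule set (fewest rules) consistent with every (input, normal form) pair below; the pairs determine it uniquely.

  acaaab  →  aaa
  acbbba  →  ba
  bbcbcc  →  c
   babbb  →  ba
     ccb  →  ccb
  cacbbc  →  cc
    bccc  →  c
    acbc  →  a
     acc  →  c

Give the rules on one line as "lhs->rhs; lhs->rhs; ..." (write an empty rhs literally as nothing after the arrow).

  | acaaab => aaab => aaa
  | acbbba => bbba => ba
  | bbcbcc => cbcc => cac => c
  | babbb => babb => bab => ba

ab->a; ac->; bb->; bc->a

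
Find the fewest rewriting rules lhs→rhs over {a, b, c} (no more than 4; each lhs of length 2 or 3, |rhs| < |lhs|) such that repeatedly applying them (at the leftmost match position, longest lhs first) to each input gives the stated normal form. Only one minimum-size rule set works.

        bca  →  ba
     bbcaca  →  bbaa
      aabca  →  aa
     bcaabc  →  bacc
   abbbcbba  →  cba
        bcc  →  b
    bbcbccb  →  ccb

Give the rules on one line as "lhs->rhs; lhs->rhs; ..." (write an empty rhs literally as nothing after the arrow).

  | bca => ba
  | bbcaca => bbaca => bbaa
  | aabca => acca => aca => aa
  | bcaabc => baabc => bacc

ab->c; bbb->; bc->b; ca->a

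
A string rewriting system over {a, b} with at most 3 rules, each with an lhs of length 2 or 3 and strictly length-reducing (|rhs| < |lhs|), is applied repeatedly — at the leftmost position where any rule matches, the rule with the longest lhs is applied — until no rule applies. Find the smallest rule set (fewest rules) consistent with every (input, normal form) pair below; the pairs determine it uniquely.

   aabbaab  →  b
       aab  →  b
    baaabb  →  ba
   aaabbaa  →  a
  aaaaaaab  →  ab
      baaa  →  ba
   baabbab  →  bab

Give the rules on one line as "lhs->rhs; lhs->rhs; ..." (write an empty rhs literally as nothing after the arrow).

  | aabbaab => bbaab => aab => b
  | aab => b
  | baaabb => babb => ba
  | aaabbaa => abbaa => aaa => a

aa->; bb->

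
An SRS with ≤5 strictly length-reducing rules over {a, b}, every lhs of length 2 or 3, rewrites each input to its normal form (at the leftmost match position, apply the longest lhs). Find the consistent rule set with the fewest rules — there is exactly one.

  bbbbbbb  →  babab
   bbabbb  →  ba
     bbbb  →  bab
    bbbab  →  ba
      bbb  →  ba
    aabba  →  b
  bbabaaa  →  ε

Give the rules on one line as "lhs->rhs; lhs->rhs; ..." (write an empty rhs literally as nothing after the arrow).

  | bbbbbbb => babbbb => babab
  | bbabbb => bbb => ba
  | bbbb => bab
  | bbbab => baab => bbb => ba

aa->b; bb->b; bba->; bbb->ba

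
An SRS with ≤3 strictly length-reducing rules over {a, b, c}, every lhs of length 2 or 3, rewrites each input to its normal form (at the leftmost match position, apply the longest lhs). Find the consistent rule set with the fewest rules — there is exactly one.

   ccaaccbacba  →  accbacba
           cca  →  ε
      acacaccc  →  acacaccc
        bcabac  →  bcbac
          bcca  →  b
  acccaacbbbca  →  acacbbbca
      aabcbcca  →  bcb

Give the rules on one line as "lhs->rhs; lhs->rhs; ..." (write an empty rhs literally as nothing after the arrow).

ab->b; cca->

  | ccaaccbacba => accbacba
  | cca => ε
  | acacaccc
  | bcabac => bcbac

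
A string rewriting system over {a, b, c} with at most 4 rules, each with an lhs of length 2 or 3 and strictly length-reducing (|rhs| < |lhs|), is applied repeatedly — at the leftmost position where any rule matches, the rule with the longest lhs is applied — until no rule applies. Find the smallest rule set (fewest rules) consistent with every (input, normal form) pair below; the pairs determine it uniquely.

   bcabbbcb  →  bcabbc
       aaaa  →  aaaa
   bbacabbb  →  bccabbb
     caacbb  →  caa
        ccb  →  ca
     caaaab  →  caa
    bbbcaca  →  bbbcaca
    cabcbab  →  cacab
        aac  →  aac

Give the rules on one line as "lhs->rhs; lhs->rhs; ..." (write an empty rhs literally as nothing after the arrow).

aab->; ba->c; cb->a; cbb->

  | bcabbbcb => bcabbba => bcabbc
  | aaaa
  | bbacabbb => bccabbb
  | caacbb => caa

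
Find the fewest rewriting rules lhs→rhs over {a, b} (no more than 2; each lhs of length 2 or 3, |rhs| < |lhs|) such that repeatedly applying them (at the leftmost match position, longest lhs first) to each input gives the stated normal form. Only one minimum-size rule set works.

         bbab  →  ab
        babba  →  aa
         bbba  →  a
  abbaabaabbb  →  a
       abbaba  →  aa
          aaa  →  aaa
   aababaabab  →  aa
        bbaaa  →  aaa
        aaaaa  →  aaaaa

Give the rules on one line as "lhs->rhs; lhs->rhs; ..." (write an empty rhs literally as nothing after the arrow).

aab->a; ba->a

  | bbab => bab => ab
  | babba => abba => aba => aa
  | bbba => bba => ba => a
  | abbaabaabbb => abaabaabbb => aaabaabbb => aaaabbb => aaabb => aab => a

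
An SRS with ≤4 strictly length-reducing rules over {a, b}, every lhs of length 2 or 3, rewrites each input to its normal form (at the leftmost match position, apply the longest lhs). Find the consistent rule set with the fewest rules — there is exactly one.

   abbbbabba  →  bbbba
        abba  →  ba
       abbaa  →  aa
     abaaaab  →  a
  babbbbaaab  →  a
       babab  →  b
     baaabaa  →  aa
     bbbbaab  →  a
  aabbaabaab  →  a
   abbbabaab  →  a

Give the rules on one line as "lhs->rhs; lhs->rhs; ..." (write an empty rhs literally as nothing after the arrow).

  | abbbbabba => bbbabba => bbbba
  | abba => ba
  | abbaa => baa => aa
  | abaaaab => aaaab => aaab => aab => a

aaa->aa; ab->; baa->aa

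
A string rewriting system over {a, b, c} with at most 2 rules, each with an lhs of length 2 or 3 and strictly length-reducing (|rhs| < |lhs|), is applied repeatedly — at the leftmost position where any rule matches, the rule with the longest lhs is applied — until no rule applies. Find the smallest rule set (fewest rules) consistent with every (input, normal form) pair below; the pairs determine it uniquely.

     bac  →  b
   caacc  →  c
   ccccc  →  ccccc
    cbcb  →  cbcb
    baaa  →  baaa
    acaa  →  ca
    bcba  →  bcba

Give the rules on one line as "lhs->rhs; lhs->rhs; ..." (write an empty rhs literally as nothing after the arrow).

  | bac => b
  | caacc => cac => c
  | ccccc
  | cbcb

ac->; aca->c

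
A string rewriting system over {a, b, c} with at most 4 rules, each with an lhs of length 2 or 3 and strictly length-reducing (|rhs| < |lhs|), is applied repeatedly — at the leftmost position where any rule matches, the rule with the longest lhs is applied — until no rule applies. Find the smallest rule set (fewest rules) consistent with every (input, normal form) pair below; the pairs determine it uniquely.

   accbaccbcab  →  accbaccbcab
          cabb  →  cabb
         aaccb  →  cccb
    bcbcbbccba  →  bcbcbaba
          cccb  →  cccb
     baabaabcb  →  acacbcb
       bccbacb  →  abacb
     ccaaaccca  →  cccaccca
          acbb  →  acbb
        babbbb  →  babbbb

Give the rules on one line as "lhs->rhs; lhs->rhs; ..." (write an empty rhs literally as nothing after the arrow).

  | accbaccbcab
  | cabb
  | aaccb => cccb
  | bcbcbbccba => bcbcbaba

aa->c; baa->ac; bcc->a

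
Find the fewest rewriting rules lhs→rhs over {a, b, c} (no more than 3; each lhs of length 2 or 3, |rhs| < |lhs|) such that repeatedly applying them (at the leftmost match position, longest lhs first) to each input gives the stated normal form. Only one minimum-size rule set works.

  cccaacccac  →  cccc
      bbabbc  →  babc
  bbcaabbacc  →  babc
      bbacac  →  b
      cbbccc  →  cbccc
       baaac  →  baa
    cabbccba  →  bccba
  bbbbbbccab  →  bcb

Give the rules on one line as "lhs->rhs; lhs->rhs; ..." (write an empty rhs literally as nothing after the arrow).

  | cccaacccac => ccacccac => ccccac => cccc
  | bbabbc => babbc => babc
  | bbcaabbacc => bcaabbacc => babbacc => babacc => babc
  | bbacac => bacac => bac => b

ac->; bb->b; ca->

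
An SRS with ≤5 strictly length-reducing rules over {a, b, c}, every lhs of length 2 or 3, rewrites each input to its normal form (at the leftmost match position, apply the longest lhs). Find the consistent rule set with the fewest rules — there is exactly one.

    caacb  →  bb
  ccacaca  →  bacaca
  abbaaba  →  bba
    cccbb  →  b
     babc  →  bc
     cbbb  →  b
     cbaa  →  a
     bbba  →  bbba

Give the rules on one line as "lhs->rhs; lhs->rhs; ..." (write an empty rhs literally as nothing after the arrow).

  | caacb => ccb => bb
  | ccacaca => bacaca
  | abbaaba => baaba => bba
  | cccbb => bcbb => bab => b

aa->; ab->; cb->a; cc->b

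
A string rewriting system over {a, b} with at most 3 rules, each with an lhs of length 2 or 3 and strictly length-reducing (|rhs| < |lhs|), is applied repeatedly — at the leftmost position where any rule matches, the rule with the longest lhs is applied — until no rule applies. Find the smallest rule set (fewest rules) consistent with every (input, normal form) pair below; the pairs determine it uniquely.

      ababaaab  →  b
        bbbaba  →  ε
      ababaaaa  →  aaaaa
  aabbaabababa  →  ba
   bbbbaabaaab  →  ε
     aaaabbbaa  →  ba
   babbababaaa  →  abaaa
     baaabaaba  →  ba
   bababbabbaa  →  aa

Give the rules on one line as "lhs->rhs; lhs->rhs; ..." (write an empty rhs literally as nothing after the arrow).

  | ababaaab => aaaab => aab => b
  | bbbaba => bba => ε
  | ababaaaa => aaaaa
  | aabbaabababa => bbaabababa => abababa => aaba => ba

aab->b; bab->; bba->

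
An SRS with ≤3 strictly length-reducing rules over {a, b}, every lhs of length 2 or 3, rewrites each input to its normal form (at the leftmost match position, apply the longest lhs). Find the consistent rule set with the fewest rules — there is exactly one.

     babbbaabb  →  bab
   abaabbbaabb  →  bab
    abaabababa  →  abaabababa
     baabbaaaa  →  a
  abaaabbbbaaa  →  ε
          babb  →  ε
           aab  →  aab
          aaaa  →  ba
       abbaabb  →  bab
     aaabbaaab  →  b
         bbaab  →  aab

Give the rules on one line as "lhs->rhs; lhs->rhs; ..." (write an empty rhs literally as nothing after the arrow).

  | babbbaabb => bbbaabb => baabb => bab
  | abaabbbaabb => ababbaabb => abbaabb => baabb => bab
  | abaabababa
  | baabbaaaa => babaaaa => babba => bba => a

aaa->b; abb->b; bb->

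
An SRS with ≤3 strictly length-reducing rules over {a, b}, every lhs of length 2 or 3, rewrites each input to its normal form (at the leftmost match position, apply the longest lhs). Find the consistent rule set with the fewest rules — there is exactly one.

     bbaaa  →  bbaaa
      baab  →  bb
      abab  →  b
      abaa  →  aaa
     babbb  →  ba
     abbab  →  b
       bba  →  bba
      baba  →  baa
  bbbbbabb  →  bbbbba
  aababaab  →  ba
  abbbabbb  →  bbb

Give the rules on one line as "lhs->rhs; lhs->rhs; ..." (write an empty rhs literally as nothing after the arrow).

aab->b; ab->a

  | bbaaa
  | baab => bb
  | abab => aab => b
  | abaa => aaa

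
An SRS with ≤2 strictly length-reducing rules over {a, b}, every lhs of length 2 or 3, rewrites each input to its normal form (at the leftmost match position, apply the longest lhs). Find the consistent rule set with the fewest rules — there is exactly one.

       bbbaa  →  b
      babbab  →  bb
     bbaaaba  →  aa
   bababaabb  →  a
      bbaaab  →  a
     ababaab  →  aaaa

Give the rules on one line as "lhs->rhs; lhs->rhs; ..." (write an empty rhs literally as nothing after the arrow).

  | bbbaa => bba => b
  | babbab => bbab => bb
  | bbaaaba => baaba => aba => aa
  | bababaabb => babaabb => baabb => abb => ab => a

ab->a; ba->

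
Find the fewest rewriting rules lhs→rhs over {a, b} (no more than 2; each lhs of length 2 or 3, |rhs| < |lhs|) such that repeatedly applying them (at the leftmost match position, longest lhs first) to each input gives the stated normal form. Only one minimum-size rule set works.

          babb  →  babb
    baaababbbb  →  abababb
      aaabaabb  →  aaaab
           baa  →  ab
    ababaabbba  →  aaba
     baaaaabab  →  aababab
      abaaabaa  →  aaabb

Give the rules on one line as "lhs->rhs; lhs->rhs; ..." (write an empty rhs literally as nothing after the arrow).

baa->ab; bbb->b

  | babb
  | baaababbbb => abababbbb => abababb
  | aaabaabb => aaaabbb => aaaab
  | baa => ab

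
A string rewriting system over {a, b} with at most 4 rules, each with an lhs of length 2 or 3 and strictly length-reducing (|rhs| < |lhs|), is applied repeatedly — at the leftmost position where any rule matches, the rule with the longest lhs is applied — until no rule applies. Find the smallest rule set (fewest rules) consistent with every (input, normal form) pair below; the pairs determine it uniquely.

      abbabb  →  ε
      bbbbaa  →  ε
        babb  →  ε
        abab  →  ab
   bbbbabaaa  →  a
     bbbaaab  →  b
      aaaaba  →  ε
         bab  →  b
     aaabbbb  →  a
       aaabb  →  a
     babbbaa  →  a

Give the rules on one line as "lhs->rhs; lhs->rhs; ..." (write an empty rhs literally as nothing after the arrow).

  | abbabb => aabb => bb => ε
  | bbbbaa => bbaa => aa => ε
  | babb => bb => ε
  | abab => ab

aa->; ba->; bb->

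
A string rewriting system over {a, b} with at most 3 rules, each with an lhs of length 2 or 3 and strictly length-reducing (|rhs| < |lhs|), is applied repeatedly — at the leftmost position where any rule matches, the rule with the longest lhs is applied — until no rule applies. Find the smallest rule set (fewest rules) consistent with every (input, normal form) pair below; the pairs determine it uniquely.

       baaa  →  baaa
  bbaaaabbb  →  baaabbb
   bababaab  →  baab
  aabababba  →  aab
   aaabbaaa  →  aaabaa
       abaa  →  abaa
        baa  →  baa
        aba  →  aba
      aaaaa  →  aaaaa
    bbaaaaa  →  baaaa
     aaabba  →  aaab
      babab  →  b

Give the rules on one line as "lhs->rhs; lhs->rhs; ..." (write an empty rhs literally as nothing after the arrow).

  | baaa
  | bbaaaabbb => baaabbb
  | bababaab => babaab => baab
  | aabababba => aababba => aabba => aab

bab->b; bba->b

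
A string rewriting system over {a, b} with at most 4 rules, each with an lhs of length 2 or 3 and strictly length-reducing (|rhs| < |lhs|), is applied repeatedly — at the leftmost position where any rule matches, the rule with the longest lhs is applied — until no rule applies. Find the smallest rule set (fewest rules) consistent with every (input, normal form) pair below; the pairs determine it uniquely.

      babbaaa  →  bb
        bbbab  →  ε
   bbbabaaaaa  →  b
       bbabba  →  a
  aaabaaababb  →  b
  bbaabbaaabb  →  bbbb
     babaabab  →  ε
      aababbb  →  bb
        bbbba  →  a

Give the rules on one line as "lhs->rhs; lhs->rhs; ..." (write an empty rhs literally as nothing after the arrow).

  | babbaaa => abbaaa => baaa => aaa => bb
  | bbbab => bbab => bab => ab => ε
  | bbbabaaaaa => bbabaaaaa => babaaaaa => abaaaaa => aaaaa => bbaa => baa => aa => b
  | bbabba => babba => abba => ba => a

aa->b; aaa->bb; ab->; ba->a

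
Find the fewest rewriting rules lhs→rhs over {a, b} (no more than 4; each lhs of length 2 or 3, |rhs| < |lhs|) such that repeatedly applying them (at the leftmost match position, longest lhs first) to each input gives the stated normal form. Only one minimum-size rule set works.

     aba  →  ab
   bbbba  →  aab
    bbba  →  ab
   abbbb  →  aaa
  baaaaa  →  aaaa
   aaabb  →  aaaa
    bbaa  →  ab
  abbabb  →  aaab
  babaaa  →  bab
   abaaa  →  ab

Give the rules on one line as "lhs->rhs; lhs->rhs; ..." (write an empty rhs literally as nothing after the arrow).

aba->ab; baa->a; bb->a; bba->ab

  | aba => ab
  | bbbba => abba => aab
  | bbba => aba => ab
  | abbbb => aabb => aaa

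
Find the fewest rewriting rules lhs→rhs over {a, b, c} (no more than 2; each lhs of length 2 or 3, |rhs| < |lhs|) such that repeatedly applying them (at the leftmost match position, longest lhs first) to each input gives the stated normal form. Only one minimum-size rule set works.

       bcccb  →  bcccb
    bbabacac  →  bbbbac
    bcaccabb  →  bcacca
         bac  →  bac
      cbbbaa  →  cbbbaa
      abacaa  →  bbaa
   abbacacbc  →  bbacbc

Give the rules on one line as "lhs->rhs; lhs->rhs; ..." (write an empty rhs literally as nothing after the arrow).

  | bcccb
  | bbabacac => bbaacac => bbbbac
  | bcaccabb => bcaccab => bcacca
  | bac

aac->bb; ab->a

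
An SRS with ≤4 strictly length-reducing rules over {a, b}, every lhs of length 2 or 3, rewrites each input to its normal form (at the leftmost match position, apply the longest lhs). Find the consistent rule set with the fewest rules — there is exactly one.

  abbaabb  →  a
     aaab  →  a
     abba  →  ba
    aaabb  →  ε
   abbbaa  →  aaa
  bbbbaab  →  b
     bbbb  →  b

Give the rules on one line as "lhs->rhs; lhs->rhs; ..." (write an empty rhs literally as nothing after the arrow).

aab->; ab->; bb->a

  | abbaabb => baabb => bb => a
  | aaab => a
  | abba => ba
  | aaabb => ab => ε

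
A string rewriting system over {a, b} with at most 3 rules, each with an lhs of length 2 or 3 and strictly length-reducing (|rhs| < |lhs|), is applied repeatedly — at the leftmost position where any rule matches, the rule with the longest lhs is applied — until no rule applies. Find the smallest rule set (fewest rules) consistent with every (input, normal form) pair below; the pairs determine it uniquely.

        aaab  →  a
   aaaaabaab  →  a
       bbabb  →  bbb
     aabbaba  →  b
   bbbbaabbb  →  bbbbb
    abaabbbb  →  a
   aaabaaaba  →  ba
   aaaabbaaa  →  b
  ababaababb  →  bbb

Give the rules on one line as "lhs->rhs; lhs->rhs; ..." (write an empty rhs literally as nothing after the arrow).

aa->; ab->a; bba->b

  | aaab => ab => a
  | aaaaabaab => aaabaab => abaab => aaab => ab => a
  | bbabb => bbb
  | aabbaba => bbaba => bba => b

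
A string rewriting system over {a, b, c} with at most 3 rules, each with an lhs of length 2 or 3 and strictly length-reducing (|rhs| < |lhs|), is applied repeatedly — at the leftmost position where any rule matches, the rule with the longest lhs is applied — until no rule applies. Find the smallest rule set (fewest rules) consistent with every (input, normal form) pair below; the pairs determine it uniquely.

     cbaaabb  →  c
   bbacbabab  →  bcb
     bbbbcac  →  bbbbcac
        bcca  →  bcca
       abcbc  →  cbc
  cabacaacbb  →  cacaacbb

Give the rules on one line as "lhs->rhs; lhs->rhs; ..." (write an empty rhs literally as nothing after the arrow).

  | cbaaabb => caabb => cab => c
  | bbacbabab => bcbabab => bcbab => bcb
  | bbbbcac
  | bcca

ab->; ba->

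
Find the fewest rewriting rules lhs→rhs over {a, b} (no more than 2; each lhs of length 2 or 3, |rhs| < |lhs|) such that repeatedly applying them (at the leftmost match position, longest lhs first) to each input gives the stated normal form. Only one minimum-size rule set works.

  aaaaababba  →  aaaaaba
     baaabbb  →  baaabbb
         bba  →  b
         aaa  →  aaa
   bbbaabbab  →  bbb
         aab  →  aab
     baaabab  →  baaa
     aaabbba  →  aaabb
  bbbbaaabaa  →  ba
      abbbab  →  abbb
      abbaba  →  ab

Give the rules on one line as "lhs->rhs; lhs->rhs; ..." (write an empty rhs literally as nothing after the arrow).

bab->; bba->b

  | aaaaababba => aaaaaba
  | baaabbb
  | bba => b
  | aaa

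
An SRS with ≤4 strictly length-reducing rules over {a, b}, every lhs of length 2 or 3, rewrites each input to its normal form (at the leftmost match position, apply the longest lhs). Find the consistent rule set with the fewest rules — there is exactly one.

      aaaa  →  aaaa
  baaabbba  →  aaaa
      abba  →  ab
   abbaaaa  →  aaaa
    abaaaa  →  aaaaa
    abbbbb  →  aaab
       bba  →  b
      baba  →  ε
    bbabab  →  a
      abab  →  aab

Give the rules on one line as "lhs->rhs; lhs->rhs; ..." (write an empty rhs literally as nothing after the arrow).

aba->aa; ba->; bb->a; bba->b

  | aaaa
  | baaabbba => aabbba => aaaba => aaaa
  | abba => ab
  | abbaaaa => abaaa => aaaa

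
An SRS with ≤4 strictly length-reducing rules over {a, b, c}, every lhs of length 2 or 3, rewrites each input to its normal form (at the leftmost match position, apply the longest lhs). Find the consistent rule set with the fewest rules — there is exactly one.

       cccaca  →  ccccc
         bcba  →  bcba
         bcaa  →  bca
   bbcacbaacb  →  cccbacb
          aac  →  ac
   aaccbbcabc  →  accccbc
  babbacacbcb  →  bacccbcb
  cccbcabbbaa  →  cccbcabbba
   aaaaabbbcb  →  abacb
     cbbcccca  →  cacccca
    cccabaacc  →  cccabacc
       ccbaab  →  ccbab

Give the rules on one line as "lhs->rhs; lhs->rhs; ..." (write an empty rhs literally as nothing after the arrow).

aa->a; aca->cc; bbc->ac

  | cccaca => ccccc
  | bcba
  | bcaa => bca
  | bbcacbaacb => acacbaacb => cccbaacb => cccbacb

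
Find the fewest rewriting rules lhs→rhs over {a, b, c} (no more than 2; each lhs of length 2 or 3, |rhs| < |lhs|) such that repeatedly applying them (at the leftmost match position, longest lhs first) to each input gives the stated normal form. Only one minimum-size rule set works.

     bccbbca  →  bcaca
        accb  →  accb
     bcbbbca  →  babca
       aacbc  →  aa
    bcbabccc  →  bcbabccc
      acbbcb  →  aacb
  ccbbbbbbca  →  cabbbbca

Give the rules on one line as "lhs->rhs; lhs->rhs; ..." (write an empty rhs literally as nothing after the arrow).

cbb->a; cbc->

  | bccbbca => bcaca
  | accb
  | bcbbbca => babca
  | aacbc => aa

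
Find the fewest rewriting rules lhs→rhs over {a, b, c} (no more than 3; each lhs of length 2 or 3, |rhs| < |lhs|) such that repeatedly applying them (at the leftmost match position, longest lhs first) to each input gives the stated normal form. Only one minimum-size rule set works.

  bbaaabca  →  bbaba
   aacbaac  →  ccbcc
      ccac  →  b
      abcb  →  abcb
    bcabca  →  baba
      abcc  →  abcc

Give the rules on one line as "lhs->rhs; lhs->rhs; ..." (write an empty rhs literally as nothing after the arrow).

aa->c; ac->b; ca->a

  | bbaaabca => bbcabca => bbabca => bbaba
  | aacbaac => ccbaac => ccbcc
  | ccac => cac => ac => b
  | abcb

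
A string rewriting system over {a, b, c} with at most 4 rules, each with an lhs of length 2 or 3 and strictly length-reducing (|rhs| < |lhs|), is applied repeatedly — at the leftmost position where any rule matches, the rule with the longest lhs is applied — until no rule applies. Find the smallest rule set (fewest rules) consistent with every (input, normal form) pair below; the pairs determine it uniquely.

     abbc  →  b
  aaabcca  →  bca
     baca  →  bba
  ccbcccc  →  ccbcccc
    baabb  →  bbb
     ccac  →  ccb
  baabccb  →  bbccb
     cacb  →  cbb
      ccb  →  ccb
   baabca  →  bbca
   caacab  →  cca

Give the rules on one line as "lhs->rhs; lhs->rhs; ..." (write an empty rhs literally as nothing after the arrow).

aa->; ab->a; ac->b

  | abbc => abc => ac => b
  | aaabcca => abcca => acca => bca
  | baca => bba
  | ccbcccc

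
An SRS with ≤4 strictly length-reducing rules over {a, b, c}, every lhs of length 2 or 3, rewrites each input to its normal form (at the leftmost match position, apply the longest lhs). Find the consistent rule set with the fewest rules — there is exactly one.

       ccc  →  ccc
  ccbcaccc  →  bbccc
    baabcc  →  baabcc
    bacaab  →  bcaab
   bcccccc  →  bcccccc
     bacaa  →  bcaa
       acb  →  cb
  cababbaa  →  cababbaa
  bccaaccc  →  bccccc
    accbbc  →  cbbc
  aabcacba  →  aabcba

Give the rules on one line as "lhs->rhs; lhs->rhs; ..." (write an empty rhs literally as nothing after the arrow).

ac->c; cbc->bb; ccb->cb

  | ccc
  | ccbcaccc => cbcaccc => bbaccc => bbccc
  | baabcc
  | bacaab => bcaab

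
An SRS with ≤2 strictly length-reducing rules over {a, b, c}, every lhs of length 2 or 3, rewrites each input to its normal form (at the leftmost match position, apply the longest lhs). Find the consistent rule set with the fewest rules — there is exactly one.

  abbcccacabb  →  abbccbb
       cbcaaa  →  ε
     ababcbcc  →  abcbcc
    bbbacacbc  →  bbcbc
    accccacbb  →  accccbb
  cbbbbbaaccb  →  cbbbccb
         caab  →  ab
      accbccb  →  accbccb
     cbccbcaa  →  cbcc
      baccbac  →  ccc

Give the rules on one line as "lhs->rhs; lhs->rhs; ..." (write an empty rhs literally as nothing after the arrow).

  | abbcccacabb => abbcccabb => abbccbb
  | cbcaaa => cbaa => ca => ε
  | ababcbcc => abcbcc
  | bbbacacbc => bbcacbc => bbcbc

ba->; ca->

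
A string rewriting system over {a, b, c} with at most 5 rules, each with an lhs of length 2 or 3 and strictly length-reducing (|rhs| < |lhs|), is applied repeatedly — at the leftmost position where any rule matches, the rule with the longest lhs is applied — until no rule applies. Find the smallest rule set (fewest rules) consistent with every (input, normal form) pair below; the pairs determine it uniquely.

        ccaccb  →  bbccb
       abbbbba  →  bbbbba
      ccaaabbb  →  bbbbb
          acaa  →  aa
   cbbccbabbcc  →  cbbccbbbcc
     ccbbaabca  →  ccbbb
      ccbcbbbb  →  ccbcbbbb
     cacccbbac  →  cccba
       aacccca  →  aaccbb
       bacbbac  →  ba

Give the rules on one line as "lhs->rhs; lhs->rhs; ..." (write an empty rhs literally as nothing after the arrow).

  | ccaccb => bbccb
  | abbbbba => bbbbba
  | ccaaabbb => bbaabbb => bbabbb => bbbbb
  | acaa => aa

ab->b; bac->a; ca->; cca->bb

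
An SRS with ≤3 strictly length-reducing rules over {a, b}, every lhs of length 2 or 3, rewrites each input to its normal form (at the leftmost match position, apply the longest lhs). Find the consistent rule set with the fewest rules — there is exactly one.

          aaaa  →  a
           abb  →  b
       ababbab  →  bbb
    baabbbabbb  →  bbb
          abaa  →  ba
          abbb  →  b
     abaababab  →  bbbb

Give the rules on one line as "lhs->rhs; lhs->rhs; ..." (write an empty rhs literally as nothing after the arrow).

aa->a; ab->b; abb->ab

  | aaaa => aaa => aa => a
  | abb => ab => b
  | ababbab => babbab => babab => bbab => bbb
  | baabbbabbb => babbbabbb => babbabbb => bababbb => bbabbb => bbabb => bbab => bbb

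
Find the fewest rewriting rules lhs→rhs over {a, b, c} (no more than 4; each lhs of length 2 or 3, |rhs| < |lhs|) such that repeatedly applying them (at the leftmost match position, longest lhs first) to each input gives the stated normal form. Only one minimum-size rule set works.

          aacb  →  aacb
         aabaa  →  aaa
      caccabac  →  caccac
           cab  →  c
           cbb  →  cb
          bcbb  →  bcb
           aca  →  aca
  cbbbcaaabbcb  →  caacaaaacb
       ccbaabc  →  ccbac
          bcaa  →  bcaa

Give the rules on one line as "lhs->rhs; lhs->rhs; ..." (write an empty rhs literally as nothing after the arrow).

  | aacb
  | aabaa => aaa
  | caccabac => caccac
  | cab => c

ab->; abb->aa; bb->b; bbb->aa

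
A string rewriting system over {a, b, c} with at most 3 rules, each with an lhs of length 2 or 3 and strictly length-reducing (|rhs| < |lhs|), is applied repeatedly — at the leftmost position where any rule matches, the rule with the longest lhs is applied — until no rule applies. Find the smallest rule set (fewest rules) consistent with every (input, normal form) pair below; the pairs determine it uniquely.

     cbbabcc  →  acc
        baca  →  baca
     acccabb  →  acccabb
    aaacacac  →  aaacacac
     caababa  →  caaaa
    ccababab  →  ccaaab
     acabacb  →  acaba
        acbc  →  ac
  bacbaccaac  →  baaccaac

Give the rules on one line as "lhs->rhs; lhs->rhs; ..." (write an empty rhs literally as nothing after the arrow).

  | cbbabcc => babcc => acc
  | baca
  | acccabb
  | aaacacac

bab->a; cb->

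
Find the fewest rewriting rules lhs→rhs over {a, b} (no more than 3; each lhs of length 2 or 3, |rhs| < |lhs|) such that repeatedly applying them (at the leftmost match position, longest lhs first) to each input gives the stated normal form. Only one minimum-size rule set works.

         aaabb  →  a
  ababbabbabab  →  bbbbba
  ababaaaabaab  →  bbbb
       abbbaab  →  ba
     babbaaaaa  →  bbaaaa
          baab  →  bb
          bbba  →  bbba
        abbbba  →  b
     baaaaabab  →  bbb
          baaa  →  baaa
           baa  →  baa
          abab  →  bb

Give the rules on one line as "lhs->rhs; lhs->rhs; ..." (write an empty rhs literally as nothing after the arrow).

  | aaabb => abb => ab => a
  | ababbabbabab => bbbabbabab => bbbababab => bbbbbab => bbbbba
  | ababaaaabaab => bbaaaabaab => bbaabaab => bbbaab => bbbb
  | abbbaab => abbaab => abaab => bab => ba

aab->b; ab->a; aba->b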